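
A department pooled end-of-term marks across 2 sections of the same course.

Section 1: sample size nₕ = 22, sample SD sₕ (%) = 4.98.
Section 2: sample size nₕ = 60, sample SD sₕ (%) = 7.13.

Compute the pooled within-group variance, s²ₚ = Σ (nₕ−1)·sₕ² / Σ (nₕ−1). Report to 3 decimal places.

Degrees of freedom: 21 + 59 = 80.
Σ(nₕ−1)sₕ² = 21·24.8004 + 59·50.8369 = 3520.1855.
s²ₚ = 3520.1855 / 80 = 44.00232... → 44.002.

44.002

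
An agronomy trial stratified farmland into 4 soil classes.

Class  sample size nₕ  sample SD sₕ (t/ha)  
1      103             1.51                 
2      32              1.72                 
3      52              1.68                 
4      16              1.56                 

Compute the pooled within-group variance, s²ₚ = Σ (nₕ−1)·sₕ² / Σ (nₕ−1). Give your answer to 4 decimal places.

Degrees of freedom: 102 + 31 + 51 + 15 = 199.
Σ(nₕ−1)sₕ² = 102·2.2801 + 31·2.9584 + 51·2.8224 + 15·2.4336 = 504.727.
s²ₚ = 504.727 / 199 = 2.536317... → 2.5363.

2.5363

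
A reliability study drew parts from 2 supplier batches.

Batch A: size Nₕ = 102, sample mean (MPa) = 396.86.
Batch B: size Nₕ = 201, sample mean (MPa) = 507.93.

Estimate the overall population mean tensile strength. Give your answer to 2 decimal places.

470.54

N = 102 + 201 = 303.
Weight each subgroup mean by Nₕ/N and sum.
Σ Nₕx̄ₕ = 102·396.86 + 201·507.93 = 40479.72 + 102093.93 = 142573.65.
Divide by N: 142573.65 / 303 = 470.5401... → 470.54.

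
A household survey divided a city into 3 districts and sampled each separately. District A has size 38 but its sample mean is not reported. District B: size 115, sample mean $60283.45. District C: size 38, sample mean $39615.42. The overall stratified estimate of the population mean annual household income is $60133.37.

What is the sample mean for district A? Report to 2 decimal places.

Σ Nₕx̄ₕ = N·μ, so 38·x̄_A = 191·60133.37 − (115·60283.45 + 38·39615.42).
= 11485473.67 − 8437982.71 = 3047490.96.
x̄_A = 3047490.96 / 38 = 80197.1305... → 80197.13.

80197.13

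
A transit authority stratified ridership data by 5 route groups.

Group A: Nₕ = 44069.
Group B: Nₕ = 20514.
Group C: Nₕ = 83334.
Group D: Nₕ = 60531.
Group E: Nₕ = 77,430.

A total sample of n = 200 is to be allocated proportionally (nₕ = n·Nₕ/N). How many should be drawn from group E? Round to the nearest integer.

54

Share of group E = 77430/285878 = 0.27085.
Allocate 200 × 0.27085 = 54.170... → 54.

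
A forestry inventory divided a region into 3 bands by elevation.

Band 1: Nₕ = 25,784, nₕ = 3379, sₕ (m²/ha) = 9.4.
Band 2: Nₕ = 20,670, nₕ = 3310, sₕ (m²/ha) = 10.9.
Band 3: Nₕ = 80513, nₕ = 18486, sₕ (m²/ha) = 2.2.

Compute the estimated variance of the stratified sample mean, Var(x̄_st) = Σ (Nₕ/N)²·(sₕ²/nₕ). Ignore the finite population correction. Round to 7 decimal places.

N = 126967; Wₕ = Nₕ/N.
band 1: (25784/126967)²·9.4²/3379 = 0.0010784162
band 2: (20670/126967)²·10.9²/3310 = 0.0009513148
band 3: (80513/126967)²·2.2²/18486 = 0.0001052817
Sum = 0.0021350126 → 0.0021350.

0.0021350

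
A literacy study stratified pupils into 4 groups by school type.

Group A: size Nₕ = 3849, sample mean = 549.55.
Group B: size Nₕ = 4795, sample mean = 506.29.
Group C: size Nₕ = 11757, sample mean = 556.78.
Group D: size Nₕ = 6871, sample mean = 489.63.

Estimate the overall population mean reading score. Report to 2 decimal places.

x̄_st = (Σ Nₕx̄ₕ) / (Σ Nₕ) = (3849·549.55 + 4795·506.29 + 11757·556.78 + 6871·489.63) / 27272
= 14453188.69 / 27272 = 529.9644... → 529.96.

529.96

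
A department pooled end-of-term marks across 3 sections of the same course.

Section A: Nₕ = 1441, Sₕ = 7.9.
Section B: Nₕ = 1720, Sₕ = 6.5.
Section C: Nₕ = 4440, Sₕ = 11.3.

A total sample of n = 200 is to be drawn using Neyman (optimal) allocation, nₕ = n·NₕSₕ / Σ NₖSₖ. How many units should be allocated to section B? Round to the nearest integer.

Σ NₕSₕ = 1441·7.9 + 1720·6.5 + 4440·11.3 = 72735.9.
Share for B: 11180/72735.9 = 0.15371.
n_B = 200 × 0.15371 = 30.741... → 31.

31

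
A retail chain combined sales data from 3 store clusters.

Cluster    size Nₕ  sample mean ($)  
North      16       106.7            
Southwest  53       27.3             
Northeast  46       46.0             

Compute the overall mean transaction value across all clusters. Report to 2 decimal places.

x̄_st = (Σ Nₕx̄ₕ) / (Σ Nₕ) = (16·106.7 + 53·27.3 + 46·46.0) / 115
= 5270.1 / 115 = 45.8270... → 45.83.

45.83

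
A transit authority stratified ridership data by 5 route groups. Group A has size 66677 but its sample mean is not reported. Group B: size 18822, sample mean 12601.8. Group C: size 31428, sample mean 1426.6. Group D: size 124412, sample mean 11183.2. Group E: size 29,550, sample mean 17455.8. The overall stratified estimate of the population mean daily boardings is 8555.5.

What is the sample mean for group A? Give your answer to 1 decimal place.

Σ Nₕx̄ₕ = N·μ, so 66677·x̄_A = 270889·8555.5 − (18822·12601.8 + 31428·1426.6 + 124412·11183.2 + 29550·17455.8).
= 2317590839.5 − 2189169432.8 = 128421406.7.
x̄_A = 128421406.7 / 66677 = 1926.023... → 1926.0.

1926.0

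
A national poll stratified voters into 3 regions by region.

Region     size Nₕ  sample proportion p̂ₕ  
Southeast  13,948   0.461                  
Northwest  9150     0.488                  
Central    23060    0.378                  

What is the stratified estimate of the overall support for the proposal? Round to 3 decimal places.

0.425

Wₕ = Nₕ/N with N = 46158: 0.3022, 0.1982, 0.4996.
p̂_st = 0.3022·0.461 + 0.1982·0.488 + 0.4996·0.378 ≈ 0.42489... → 0.425.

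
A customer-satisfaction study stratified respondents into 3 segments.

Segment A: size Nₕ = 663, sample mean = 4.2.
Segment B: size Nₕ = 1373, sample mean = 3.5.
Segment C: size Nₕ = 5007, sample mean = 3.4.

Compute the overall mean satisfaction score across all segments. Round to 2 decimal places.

3.49

x̄_st = (Σ Nₕx̄ₕ) / (Σ Nₕ) = (663·4.2 + 1373·3.5 + 5007·3.4) / 7043
= 24613.9 / 7043 = 3.4948... → 3.49.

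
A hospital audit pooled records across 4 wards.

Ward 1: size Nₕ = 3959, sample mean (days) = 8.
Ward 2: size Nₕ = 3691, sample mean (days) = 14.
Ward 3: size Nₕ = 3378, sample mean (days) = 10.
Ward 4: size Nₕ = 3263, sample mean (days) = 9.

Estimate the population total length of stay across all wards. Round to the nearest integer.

Estimate total by summing Nₕ·x̄ₕ over strata.
3959·8 + 3691·14 + 3378·10 + 3263·9 = 31672 + 51674 + 33780 + 29367 = 146493.

146493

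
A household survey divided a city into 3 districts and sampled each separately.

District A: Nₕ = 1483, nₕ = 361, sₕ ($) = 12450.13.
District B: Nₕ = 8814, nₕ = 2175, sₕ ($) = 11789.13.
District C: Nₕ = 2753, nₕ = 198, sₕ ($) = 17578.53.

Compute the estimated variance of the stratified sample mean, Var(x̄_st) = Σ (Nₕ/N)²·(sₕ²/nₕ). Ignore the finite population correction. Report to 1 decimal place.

N = 13050; Wₕ = Nₕ/N.
district A: (1483/13050)²·12450.13²/361 = 5545.0038
district B: (8814/13050)²·11789.13²/2175 = 29149.3800
district C: (2753/13050)²·17578.53²/198 = 69453.0493
Sum = 104147.4331 → 104147.4.

104147.4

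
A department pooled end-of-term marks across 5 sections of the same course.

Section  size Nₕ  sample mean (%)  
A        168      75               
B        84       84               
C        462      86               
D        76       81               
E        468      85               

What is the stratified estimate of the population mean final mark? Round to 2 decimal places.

83.72

N = 1258; weights Wₕ = Nₕ/N = (0.1335, 0.0668, 0.3672, 0.0604, 0.3720).
x̄_st = Σ Wₕ·x̄ₕ = 0.1335·75 + 0.0668·84 + 0.3672·86 + 0.0604·81 + 0.3720·85 ≈ 83.7234...
→ 83.72.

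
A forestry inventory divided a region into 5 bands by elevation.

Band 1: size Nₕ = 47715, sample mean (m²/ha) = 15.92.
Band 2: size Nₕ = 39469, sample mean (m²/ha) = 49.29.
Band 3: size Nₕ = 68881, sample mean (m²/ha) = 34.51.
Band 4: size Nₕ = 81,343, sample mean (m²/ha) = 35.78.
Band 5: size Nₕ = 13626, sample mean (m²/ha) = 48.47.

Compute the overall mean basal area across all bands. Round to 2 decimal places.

34.47

N = 47715 + 39469 + 68881 + 81343 + 13626 = 251034.
The stratified mean weights each stratum mean by its population share Nₕ/N.
Σ Nₕx̄ₕ = 47715·15.92 + 39469·49.29 + 68881·34.51 + 81343·35.78 + 13626·48.47 = 759622.8 + 1945427.01 + 2377083.31 + 2910452.54 + 660452.22 = 8653037.88.
Divide by N: 8653037.88 / 251034 = 34.4696... → 34.47.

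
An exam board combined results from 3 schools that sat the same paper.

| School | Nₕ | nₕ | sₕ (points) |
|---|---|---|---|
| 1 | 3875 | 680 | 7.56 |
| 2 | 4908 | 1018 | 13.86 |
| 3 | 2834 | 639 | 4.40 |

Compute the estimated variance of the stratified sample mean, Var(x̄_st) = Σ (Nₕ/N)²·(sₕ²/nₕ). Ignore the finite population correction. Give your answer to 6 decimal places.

0.044837

N = 11617; Wₕ = Nₕ/N.
school 1: (3875/11617)²·7.56²/680 = 0.009351690
school 2: (4908/11617)²·13.86²/1018 = 0.033682150
school 3: (2834/11617)²·4.40²/639 = 0.001803085
Sum = 0.044836926 → 0.044837.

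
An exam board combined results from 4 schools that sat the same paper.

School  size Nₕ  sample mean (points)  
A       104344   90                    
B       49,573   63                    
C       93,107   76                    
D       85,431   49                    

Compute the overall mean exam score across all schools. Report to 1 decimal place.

N = 104344 + 49573 + 93107 + 85431 = 332455.
Overall mean = Σ (Nₕ/N)·x̄ₕ — weight by population share, not a simple average.
Σ Nₕx̄ₕ = 104344·90 + 49573·63 + 93107·76 + 85431·49 = 9390960 + 3123099 + 7076132 + 4186119 = 23776310.
Divide by N: 23776310 / 332455 = 71.517... → 71.5.

71.5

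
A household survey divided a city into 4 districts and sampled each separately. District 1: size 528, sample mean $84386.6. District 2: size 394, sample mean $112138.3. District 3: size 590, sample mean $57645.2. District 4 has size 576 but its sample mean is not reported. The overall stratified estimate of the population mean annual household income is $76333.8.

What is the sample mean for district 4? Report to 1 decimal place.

N = 528 + 394 + 590 + 576 = 2088.
Overall total = μ·N = 76333.8·2088 = 159384974.4.
Subtract the known strata: 528·84386.6 + 394·112138.3 + 590·57645.2 = 122749283.
Remaining total for district 4: 159384974.4 − 122749283 = 36635691.4.
Divide by its size: 36635691.4 / 576 = 63603.631... → 63603.6.

63603.6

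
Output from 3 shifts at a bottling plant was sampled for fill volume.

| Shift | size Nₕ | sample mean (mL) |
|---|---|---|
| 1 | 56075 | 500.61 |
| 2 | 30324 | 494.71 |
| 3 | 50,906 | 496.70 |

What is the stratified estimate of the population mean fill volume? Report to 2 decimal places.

497.86

N = 137305; weights Wₕ = Nₕ/N = (0.4084, 0.2209, 0.3708).
x̄_st = Σ Wₕ·x̄ₕ = 0.4084·500.61 + 0.2209·494.71 + 0.3708·496.70 ≈ 497.8573...
→ 497.86.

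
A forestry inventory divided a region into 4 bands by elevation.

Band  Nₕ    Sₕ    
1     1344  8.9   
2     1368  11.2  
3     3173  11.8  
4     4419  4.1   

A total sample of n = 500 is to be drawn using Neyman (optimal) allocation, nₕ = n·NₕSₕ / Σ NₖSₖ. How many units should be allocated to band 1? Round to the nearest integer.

72

Σ NₕSₕ = 1344·8.9 + 1368·11.2 + 3173·11.8 + 4419·4.1 = 82842.5.
Share for 1: 11961.6/82842.5 = 0.14439.
n_1 = 500 × 0.14439 = 72.195... → 72.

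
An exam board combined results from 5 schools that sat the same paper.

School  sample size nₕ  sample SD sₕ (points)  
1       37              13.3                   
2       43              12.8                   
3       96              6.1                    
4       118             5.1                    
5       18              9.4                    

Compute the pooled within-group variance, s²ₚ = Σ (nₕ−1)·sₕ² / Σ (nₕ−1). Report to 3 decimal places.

69.477

1: (37−1)·13.3² = 36·176.89 = 6368.04
2: (43−1)·12.8² = 42·163.84 = 6881.28
3: (96−1)·6.1² = 95·37.21 = 3534.95
4: (118−1)·5.1² = 117·26.01 = 3043.17
5: (18−1)·9.4² = 17·88.36 = 1502.12
Numerator = 21329.56; denominator = Σ(nₕ−1) = 307.
s²ₚ = 21329.56/307 = 69.47739... → 69.477.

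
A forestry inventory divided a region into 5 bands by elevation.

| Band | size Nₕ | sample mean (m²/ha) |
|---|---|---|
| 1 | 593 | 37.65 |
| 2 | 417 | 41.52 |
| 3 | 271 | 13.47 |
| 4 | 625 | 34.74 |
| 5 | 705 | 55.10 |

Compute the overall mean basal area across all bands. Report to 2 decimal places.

N = 2611; weights Wₕ = Nₕ/N = (0.2271, 0.1597, 0.1038, 0.2394, 0.2700).
x̄_st = Σ Wₕ·x̄ₕ = 0.2271·37.65 + 0.1597·41.52 + 0.1038·13.47 + 0.2394·34.74 + 0.2700·55.10 ≈ 39.7735...
→ 39.77.

39.77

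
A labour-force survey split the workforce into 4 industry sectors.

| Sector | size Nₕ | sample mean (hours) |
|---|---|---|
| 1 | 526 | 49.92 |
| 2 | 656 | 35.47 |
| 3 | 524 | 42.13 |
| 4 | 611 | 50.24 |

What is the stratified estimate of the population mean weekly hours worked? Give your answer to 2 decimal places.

x̄_st = (Σ Nₕx̄ₕ) / (Σ Nₕ) = (526·49.92 + 656·35.47 + 524·42.13 + 611·50.24) / 2317
= 102299 / 2317 = 44.1515... → 44.15.

44.15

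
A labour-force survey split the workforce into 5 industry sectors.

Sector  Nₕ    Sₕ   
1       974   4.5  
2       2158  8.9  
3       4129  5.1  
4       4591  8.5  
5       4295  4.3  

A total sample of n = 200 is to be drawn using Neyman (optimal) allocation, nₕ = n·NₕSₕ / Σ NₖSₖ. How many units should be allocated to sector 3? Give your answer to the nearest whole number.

41

Σ NₕSₕ = 974·4.5 + 2158·8.9 + 4129·5.1 + 4591·8.5 + 4295·4.3 = 102139.1.
Share for 3: 21057.9/102139.1 = 0.20617.
n_3 = 200 × 0.20617 = 41.234... → 41.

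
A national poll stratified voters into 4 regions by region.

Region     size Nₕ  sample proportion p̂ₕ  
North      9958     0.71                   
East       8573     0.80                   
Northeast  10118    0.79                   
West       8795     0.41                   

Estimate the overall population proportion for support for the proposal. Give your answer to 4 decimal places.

Wₕ = Nₕ/N with N = 37444: 0.2659, 0.2290, 0.2702, 0.2349.
p̂_st = 0.2659·0.71 + 0.2290·0.80 + 0.2702·0.79 + 0.2349·0.41 ≈ 0.681758... → 0.6818.

0.6818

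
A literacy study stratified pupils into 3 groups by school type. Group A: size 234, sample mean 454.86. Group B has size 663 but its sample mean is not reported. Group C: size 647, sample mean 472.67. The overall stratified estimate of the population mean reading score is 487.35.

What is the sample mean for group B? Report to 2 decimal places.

N = 234 + 663 + 647 = 1544.
Overall total = μ·N = 487.35·1544 = 752468.4.
Subtract the known strata: 234·454.86 + 647·472.67 = 412254.73.
Remaining total for group B: 752468.4 − 412254.73 = 340213.67.
Divide by its size: 340213.67 / 663 = 513.1428... → 513.14.

513.14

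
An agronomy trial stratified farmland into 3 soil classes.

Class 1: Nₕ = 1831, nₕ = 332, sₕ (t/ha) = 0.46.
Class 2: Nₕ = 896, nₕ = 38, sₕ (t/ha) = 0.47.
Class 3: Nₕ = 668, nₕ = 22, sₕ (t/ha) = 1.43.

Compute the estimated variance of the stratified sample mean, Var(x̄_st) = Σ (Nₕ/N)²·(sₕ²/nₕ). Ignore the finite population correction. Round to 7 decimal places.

0.0041888

N = 3395. Term for each stratum: Wₕ²sₕ²/nₕ.
Var(x̄_st) = 0.0001853851 + 0.0004049008 + 0.0035985104 = 0.0041887962 → 0.0041888.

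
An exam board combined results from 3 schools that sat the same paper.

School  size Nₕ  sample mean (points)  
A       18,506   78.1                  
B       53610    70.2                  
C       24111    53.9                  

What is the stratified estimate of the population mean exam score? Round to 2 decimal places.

67.64

N = 18506 + 53610 + 24111 = 96227.
Overall mean = Σ (Nₕ/N)·x̄ₕ — weight by population share, not a simple average.
Σ Nₕx̄ₕ = 18506·78.1 + 53610·70.2 + 24111·53.9 = 1445318.6 + 3763422 + 1299582.9 = 6508323.5.
Divide by N: 6508323.5 / 96227 = 67.6351... → 67.64.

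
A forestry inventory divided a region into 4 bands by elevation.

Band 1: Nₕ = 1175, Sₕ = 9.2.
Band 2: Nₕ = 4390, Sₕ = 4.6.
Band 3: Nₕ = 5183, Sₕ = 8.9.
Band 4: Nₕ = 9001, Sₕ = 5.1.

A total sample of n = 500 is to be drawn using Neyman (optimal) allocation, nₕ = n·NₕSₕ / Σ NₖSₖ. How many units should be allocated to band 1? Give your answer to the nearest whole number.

Σ NₕSₕ = 1175·9.2 + 4390·4.6 + 5183·8.9 + 9001·5.1 = 123037.8.
Share for 1: 10810/123037.8 = 0.08786.
n_1 = 500 × 0.08786 = 43.930... → 44.

44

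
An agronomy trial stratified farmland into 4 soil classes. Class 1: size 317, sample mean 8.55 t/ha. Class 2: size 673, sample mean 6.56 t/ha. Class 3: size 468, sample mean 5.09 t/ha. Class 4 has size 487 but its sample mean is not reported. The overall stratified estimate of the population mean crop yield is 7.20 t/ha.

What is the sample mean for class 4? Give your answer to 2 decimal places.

9.23

Σ Nₕx̄ₕ = N·μ, so 487·x̄_4 = 1945·7.20 − (317·8.55 + 673·6.56 + 468·5.09).
= 14004 − 9507.35 = 4496.65.
x̄_4 = 4496.65 / 487 = 9.2334... → 9.23.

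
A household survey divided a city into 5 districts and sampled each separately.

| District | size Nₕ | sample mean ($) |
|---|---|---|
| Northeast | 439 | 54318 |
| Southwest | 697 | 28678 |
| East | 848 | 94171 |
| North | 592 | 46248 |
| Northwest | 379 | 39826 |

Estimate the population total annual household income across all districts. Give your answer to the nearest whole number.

166164046

Northeast: 439·54318 = 23845602
Southwest: 697·28678 = 19988566
East: 848·94171 = 79857008
North: 592·46248 = 27378816
Northwest: 379·39826 = 15094054
τ̂ = Σ Nₕx̄ₕ = 166164046.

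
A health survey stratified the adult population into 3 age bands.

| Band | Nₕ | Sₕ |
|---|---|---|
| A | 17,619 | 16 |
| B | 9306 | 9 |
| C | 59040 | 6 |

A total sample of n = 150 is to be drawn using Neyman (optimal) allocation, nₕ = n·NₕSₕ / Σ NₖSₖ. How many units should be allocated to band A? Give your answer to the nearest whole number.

59

Σ NₕSₕ = 17619·16 + 9306·9 + 59040·6 = 719898.
Share for A: 281904/719898 = 0.39159.
n_A = 150 × 0.39159 = 58.738... → 59.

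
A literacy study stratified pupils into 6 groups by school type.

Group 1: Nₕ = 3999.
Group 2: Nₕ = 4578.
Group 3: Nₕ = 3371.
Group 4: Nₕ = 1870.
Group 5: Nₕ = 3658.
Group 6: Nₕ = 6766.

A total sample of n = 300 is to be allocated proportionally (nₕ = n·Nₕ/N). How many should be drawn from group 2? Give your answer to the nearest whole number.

N = 3999 + 4578 + 3371 + 1870 + 3658 + 6766 = 24242.
n_2 = 300·4578/24242 = 56.654... → 57.

57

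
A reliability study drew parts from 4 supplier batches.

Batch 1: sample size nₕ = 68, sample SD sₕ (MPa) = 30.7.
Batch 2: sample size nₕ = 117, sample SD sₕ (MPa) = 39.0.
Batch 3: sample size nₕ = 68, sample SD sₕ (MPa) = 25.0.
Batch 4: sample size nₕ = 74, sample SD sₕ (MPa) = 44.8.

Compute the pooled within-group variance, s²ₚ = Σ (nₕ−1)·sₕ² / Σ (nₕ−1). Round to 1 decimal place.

1: (68−1)·30.7² = 67·942.49 = 63146.83
2: (117−1)·39.0² = 116·1521 = 176436
3: (68−1)·25.0² = 67·625 = 41875
4: (74−1)·44.8² = 73·2007.04 = 146513.92
Numerator = 427971.75; denominator = Σ(nₕ−1) = 323.
s²ₚ = 427971.75/323 = 1324.990... → 1325.0.

1325.0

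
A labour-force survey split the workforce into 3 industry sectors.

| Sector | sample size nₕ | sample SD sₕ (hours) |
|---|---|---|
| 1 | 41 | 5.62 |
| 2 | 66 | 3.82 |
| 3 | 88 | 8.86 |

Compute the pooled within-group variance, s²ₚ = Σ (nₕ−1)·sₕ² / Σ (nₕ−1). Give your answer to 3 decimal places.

47.090

1: (41−1)·5.62² = 40·31.5844 = 1263.376
2: (66−1)·3.82² = 65·14.5924 = 948.506
3: (88−1)·8.86² = 87·78.4996 = 6829.4652
Numerator = 9041.3472; denominator = Σ(nₕ−1) = 192.
s²ₚ = 9041.3472/192 = 47.09035 → 47.090.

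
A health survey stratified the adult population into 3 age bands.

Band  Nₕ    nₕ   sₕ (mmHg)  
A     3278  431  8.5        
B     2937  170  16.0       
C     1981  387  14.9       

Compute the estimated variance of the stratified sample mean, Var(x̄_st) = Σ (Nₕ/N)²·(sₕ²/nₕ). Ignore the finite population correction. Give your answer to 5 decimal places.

N = 8196. Term for each stratum: Wₕ²sₕ²/nₕ.
Var(x̄_st) = 0.02681480 + 0.19337264 + 0.03351403 = 0.25370147 → 0.25370.

0.25370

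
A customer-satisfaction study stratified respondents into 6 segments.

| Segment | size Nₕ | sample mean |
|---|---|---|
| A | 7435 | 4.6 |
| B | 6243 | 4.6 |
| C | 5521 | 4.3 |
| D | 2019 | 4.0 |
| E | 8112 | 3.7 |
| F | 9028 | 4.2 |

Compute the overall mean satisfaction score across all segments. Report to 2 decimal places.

N = 7435 + 6243 + 5521 + 2019 + 8112 + 9028 = 38358.
Overall mean = Σ (Nₕ/N)·x̄ₕ — weight by population share, not a simple average.
Σ Nₕx̄ₕ = 7435·4.6 + 6243·4.6 + 5521·4.3 + 2019·4.0 + 8112·3.7 + 9028·4.2 = 34201 + 28717.8 + 23740.3 + 8076 + 30014.4 + 37917.6 = 162667.1.
Divide by N: 162667.1 / 38358 = 4.2408... → 4.24.

4.24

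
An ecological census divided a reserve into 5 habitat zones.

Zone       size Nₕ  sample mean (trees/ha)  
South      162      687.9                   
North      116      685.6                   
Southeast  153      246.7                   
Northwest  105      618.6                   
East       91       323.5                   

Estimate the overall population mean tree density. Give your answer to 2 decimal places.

515.32

N = 162 + 116 + 153 + 105 + 91 = 627.
The stratified mean weights each stratum mean by its population share Nₕ/N.
Σ Nₕx̄ₕ = 162·687.9 + 116·685.6 + 153·246.7 + 105·618.6 + 91·323.5 = 111439.8 + 79529.6 + 37745.1 + 64953 + 29438.5 = 323106.
Divide by N: 323106 / 627 = 515.3206... → 515.32.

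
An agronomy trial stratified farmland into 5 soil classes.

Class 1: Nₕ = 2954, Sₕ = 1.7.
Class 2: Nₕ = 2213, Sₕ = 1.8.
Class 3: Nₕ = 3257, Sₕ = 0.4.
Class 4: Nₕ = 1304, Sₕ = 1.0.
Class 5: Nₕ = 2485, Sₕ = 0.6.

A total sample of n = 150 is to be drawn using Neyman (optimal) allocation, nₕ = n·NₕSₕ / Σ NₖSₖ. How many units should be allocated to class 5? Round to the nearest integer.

17

1: NₕSₕ = 2954·1.7 = 5021.8
2: NₕSₕ = 2213·1.8 = 3983.4
3: NₕSₕ = 3257·0.4 = 1302.8
4: NₕSₕ = 1304·1.0 = 1304
5: NₕSₕ = 2485·0.6 = 1491
Σ NₕSₕ = 13103.
n_5 = 150·1491/13103 = 17.069... → 17.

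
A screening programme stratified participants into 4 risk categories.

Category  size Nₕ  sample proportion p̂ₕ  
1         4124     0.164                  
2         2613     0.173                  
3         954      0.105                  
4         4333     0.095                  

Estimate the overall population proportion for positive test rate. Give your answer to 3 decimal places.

0.136

Wₕ = Nₕ/N with N = 12024: 0.3430, 0.2173, 0.0793, 0.3604.
p̂_st = 0.3430·0.164 + 0.2173·0.173 + 0.0793·0.105 + 0.3604·0.095 ≈ 0.13641... → 0.136.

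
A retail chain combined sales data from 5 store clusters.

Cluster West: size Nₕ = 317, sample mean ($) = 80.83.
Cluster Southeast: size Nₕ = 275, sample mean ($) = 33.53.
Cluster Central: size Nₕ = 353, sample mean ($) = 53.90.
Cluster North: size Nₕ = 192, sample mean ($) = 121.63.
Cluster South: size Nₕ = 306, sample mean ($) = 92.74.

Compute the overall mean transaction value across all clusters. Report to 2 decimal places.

N = 317 + 275 + 353 + 192 + 306 = 1443.
Weight each subgroup mean by Nₕ/N and sum.
Σ Nₕx̄ₕ = 317·80.83 + 275·33.53 + 353·53.90 + 192·121.63 + 306·92.74 = 25623.11 + 9220.75 + 19026.7 + 23352.96 + 28378.44 = 105601.96.
Divide by N: 105601.96 / 1443 = 73.1822... → 73.18.

73.18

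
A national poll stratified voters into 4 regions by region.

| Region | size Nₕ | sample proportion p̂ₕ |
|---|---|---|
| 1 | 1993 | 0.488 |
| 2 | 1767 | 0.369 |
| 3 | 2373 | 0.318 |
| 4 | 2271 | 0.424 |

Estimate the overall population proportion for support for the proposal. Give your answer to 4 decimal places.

N = 1993 + 1767 + 2373 + 2271 = 8404.
Overall proportion = Σ (Nₕ/N)·p̂ₕ.
Σ Nₕp̂ₕ = 972.584 + 652.023 + 754.614 + 962.904 = 3342.125.
3342.125 / 8404 = 0.397683... → 0.3977.

0.3977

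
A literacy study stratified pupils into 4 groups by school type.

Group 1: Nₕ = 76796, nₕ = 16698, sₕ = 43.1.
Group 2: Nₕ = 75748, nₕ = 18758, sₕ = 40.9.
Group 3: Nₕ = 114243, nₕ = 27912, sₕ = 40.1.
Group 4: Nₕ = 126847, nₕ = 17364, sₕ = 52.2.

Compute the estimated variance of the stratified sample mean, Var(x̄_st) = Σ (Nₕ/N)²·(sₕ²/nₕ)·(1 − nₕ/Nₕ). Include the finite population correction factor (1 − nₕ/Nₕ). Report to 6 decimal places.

N = 393634; Wₕ = Nₕ/N.
group 1: (76796/393634)²·43.1²/16698·(1 − 16698/76796) = 0.003313626
group 2: (75748/393634)²·40.9²/18758·(1 − 18758/75748) = 0.002484533
group 3: (114243/393634)²·40.1²/27912·(1 − 27912/114243) = 0.003666983
group 4: (126847/393634)²·52.2²/17364·(1 − 17364/126847) = 0.014064779
Sum = 0.023529921 → 0.023530.

0.023530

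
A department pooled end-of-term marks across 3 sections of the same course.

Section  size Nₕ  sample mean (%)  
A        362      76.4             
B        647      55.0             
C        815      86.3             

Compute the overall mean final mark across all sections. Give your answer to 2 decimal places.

x̄_st = (Σ Nₕx̄ₕ) / (Σ Nₕ) = (362·76.4 + 647·55.0 + 815·86.3) / 1824
= 133576.3 / 1824 = 73.2326... → 73.23.

73.23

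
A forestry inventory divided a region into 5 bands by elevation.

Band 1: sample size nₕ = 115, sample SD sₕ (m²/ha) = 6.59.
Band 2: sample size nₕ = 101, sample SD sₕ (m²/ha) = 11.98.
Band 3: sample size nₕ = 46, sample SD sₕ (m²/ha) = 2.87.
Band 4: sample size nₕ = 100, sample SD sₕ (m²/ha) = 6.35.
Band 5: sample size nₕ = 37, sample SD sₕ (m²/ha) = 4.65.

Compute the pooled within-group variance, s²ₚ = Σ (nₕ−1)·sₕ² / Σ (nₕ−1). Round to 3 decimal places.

1: (115−1)·6.59² = 114·43.4281 = 4950.8034
2: (101−1)·11.98² = 100·143.5204 = 14352.04
3: (46−1)·2.87² = 45·8.2369 = 370.6605
4: (100−1)·6.35² = 99·40.3225 = 3991.9275
5: (37−1)·4.65² = 36·21.6225 = 778.41
Numerator = 24443.8414; denominator = Σ(nₕ−1) = 394.
s²ₚ = 24443.8414/394 = 62.04021... → 62.040.

62.040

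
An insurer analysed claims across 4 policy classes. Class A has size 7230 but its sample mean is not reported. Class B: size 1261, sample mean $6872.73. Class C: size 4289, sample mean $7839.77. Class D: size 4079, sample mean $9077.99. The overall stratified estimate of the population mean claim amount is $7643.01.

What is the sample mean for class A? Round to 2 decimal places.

6851.05

N = 7230 + 1261 + 4289 + 4079 = 16859.
Overall total = μ·N = 7643.01·16859 = 128853505.59.
Subtract the known strata: 1261·6872.73 + 4289·7839.77 + 4079·9077.99 = 79320407.27.
Remaining total for class A: 128853505.59 − 79320407.27 = 49533098.32.
Divide by its size: 49533098.32 / 7230 = 6851.0509... → 6851.05.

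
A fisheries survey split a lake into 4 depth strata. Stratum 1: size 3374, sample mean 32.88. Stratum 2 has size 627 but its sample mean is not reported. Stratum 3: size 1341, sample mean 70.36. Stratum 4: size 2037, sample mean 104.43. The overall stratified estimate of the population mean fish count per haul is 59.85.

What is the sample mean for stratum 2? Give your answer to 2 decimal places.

37.67

N = 3374 + 627 + 1341 + 2037 = 7379.
Overall total = μ·N = 59.85·7379 = 441633.15.
Subtract the known strata: 3374·32.88 + 1341·70.36 + 2037·104.43 = 418013.79.
Remaining total for stratum 2: 441633.15 − 418013.79 = 23619.36.
Divide by its size: 23619.36 / 627 = 37.6704... → 37.67.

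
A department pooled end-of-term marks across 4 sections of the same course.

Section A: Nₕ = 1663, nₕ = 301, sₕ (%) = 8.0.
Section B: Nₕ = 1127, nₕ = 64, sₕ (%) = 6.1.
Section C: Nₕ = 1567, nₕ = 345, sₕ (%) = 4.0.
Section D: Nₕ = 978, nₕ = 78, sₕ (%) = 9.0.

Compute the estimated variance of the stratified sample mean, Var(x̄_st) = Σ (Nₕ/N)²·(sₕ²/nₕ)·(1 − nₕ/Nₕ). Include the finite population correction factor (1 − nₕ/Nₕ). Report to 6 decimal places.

0.076627

N = 5335. Term for each stratum: Wₕ²sₕ²/nₕ·(1−nₕ/Nₕ).
Var(x̄_st) = 0.016920531 + 0.024471919 + 0.003120127 + 0.032114631 = 0.076627208 → 0.076627.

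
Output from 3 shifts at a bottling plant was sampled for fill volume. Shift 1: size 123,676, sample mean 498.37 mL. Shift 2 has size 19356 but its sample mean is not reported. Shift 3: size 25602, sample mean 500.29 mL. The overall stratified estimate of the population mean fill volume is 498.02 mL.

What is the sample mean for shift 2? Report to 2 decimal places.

N = 123676 + 19356 + 25602 = 168634.
Overall total = μ·N = 498.02·168634 = 83983104.68.
Subtract the known strata: 123676·498.37 + 25602·500.29 = 74444832.7.
Remaining total for shift 2: 83983104.68 − 74444832.7 = 9538271.98.
Divide by its size: 9538271.98 / 19356 = 492.7812... → 492.78.

492.78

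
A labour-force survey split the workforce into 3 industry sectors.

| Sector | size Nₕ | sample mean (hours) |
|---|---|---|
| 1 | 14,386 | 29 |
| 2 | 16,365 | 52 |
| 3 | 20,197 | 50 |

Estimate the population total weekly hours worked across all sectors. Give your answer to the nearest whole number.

Population total = Σ Nₕ·x̄ₕ (each stratum's size times its mean).
14386·29 + 16365·52 + 20197·50 = 417194 + 850980 + 1009850 = 2278024.

2278024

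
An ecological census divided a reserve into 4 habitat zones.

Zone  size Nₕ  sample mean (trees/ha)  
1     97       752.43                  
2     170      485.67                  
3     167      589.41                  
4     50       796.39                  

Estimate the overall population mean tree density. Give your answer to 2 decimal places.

x̄_st = (Σ Nₕx̄ₕ) / (Σ Nₕ) = (97·752.43 + 170·485.67 + 167·589.41 + 50·796.39) / 484
= 293800.58 / 484 = 607.0260... → 607.03.

607.03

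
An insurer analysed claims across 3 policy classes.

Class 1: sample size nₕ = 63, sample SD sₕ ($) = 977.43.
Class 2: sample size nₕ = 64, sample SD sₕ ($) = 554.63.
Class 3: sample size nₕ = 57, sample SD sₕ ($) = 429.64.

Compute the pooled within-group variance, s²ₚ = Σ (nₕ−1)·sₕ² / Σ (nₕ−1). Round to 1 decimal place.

Degrees of freedom: 62 + 63 + 56 = 181.
Σ(nₕ−1)sₕ² = 62·955369.4049 + 63·307614.4369 + 56·184590.5296 = 88949682.2861.
s²ₚ = 88949682.2861 / 181 = 491434.709... → 491434.7.

491434.7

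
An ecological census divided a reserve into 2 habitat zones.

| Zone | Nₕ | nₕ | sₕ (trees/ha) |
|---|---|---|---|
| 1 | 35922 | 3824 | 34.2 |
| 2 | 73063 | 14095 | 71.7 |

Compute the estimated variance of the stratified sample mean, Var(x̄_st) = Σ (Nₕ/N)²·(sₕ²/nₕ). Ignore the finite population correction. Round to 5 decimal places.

0.19715

N = 108985; Wₕ = Nₕ/N.
zone 1: (35922/108985)²·34.2²/3824 = 0.03322935
zone 2: (73063/108985)²·71.7²/14095 = 0.16392107
Sum = 0.19715042 → 0.19715.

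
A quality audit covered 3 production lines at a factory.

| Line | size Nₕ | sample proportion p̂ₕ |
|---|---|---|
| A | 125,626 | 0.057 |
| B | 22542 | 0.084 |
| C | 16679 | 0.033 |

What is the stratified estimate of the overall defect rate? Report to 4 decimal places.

0.0583

Wₕ = Nₕ/N with N = 164847: 0.7621, 0.1367, 0.1012.
p̂_st = 0.7621·0.057 + 0.1367·0.084 + 0.1012·0.033 ≈ 0.058264... → 0.0583.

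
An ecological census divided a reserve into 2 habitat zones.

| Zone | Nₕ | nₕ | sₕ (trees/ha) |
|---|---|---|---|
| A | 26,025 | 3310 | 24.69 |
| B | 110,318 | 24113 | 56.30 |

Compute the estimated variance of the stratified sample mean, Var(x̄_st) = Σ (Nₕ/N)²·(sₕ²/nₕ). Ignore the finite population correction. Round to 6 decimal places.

0.092768

N = 136343; Wₕ = Nₕ/N.
zone A: (26025/136343)²·24.69²/3310 = 0.006710115
zone B: (110318/136343)²·56.30²/24113 = 0.086058270
Sum = 0.092768385 → 0.092768.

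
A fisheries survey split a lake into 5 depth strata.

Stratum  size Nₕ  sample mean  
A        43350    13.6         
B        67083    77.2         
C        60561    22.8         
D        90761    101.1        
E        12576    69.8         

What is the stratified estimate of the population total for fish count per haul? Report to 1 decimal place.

17202900.3

Population total = Σ Nₕ·x̄ₕ (each stratum's size times its mean).
43350·13.6 + 67083·77.2 + 60561·22.8 + 90761·101.1 + 12576·69.8 = 589560 + 5178807.6 + 1380790.8 + 9175937.1 + 877804.8 = 17202900.3.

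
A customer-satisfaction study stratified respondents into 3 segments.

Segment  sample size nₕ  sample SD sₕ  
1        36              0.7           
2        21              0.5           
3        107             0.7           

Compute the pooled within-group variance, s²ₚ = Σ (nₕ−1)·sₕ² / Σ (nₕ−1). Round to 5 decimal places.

1: (36−1)·0.7² = 35·0.49 = 17.15
2: (21−1)·0.5² = 20·0.25 = 5
3: (107−1)·0.7² = 106·0.49 = 51.94
Numerator = 74.09; denominator = Σ(nₕ−1) = 161.
s²ₚ = 74.09/161 = 0.4601863... → 0.46019.

0.46019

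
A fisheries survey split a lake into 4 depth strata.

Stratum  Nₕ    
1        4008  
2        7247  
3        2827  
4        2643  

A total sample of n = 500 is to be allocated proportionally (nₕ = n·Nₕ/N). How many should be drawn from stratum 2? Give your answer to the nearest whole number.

217

N = 4008 + 7247 + 2827 + 2643 = 16725.
n_2 = 500·7247/16725 = 216.652... → 217.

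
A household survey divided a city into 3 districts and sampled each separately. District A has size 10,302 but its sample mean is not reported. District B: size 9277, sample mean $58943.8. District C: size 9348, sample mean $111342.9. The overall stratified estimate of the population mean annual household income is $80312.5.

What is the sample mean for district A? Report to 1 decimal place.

Σ Nₕx̄ₕ = N·μ, so 10302·x̄_A = 28927·80312.5 − (9277·58943.8 + 9348·111342.9).
= 2323199687.5 − 1587655061.8 = 735544625.7.
x̄_A = 735544625.7 / 10302 = 71398.236... → 71398.2.

71398.2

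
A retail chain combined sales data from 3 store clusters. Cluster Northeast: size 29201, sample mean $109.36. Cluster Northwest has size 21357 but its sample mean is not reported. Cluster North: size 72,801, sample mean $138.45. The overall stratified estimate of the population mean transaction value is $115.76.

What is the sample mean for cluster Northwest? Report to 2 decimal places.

47.17

N = 29201 + 21357 + 72801 = 123359.
Overall total = μ·N = 115.76·123359 = 14280037.84.
Subtract the known strata: 29201·109.36 + 72801·138.45 = 13272719.81.
Remaining total for cluster Northwest: 14280037.84 − 13272719.81 = 1007318.03.
Divide by its size: 1007318.03 / 21357 = 47.1657... → 47.17.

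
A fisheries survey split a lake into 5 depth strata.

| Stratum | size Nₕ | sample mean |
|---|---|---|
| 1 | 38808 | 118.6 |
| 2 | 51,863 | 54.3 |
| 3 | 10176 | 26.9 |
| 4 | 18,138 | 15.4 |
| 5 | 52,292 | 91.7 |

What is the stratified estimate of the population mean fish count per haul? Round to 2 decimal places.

N = 38808 + 51863 + 10176 + 18138 + 52292 = 171277.
Weight each subgroup mean by Nₕ/N and sum.
Σ Nₕx̄ₕ = 38808·118.6 + 51863·54.3 + 10176·26.9 + 18138·15.4 + 52292·91.7 = 4602628.8 + 2816160.9 + 273734.4 + 279325.2 + 4795176.4 = 12767025.7.
Divide by N: 12767025.7 / 171277 = 74.5402... → 74.54.

74.54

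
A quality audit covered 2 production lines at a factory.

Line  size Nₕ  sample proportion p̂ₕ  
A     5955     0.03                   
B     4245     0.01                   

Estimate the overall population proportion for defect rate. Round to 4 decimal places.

Wₕ = Nₕ/N with N = 10200: 0.5838, 0.4162.
p̂_st = 0.5838·0.03 + 0.4162·0.01 ≈ 0.021676... → 0.0217.

0.0217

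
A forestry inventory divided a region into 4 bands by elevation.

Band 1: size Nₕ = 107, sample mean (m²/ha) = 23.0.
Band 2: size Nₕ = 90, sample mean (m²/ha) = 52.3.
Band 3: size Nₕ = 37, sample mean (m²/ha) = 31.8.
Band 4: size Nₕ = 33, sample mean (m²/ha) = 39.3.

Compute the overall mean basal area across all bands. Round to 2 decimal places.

36.11

N = 107 + 90 + 37 + 33 = 267.
Weight each subgroup mean by Nₕ/N and sum.
Σ Nₕx̄ₕ = 107·23.0 + 90·52.3 + 37·31.8 + 33·39.3 = 2461 + 4707 + 1176.6 + 1296.9 = 9641.5.
Divide by N: 9641.5 / 267 = 36.1105... → 36.11.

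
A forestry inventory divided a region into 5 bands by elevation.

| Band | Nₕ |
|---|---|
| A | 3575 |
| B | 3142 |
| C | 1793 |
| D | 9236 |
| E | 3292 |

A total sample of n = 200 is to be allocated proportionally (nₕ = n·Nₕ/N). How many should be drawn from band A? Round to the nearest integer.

N = 3575 + 3142 + 1793 + 9236 + 3292 = 21038.
n_A = 200·3575/21038 = 33.986... → 34.

34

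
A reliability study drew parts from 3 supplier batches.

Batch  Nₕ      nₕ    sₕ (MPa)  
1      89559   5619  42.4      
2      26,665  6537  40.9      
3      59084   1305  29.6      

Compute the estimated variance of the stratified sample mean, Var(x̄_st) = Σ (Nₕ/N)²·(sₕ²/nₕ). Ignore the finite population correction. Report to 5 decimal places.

0.16568

N = 175308; Wₕ = Nₕ/N.
batch 1: (89559/175308)²·42.4²/5619 = 0.08350023
batch 2: (26665/175308)²·40.9²/6537 = 0.00592036
batch 3: (59084/175308)²·29.6²/1305 = 0.07626218
Sum = 0.16568277 → 0.16568.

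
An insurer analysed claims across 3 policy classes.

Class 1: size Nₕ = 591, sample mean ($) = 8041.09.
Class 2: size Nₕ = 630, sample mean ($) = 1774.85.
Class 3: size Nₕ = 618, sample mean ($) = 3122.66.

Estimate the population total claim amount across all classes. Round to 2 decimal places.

Estimate total by summing Nₕ·x̄ₕ over strata.
591·8041.09 + 630·1774.85 + 618·3122.66 = 4752284.19 + 1118155.5 + 1929803.88 = 7800243.57.

7800243.57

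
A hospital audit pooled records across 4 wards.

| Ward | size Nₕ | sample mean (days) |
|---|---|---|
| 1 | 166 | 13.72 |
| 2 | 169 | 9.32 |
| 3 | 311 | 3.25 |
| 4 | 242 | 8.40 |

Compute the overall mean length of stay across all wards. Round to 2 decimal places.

x̄_st = (Σ Nₕx̄ₕ) / (Σ Nₕ) = (166·13.72 + 169·9.32 + 311·3.25 + 242·8.40) / 888
= 6896.15 / 888 = 7.7659... → 7.77.

7.77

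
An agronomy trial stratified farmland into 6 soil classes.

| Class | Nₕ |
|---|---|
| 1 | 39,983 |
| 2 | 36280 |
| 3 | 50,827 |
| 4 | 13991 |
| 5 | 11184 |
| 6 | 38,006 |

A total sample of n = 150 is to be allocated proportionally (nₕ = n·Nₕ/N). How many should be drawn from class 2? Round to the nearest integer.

29

N = 39983 + 36280 + 50827 + 13991 + 11184 + 38006 = 190271.
n_2 = 150·36280/190271 = 28.601... → 29.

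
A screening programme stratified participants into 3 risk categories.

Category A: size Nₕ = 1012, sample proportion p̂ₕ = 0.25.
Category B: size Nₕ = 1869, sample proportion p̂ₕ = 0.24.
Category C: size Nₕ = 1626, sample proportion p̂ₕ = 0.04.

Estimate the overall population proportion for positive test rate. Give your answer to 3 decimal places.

N = 1012 + 1869 + 1626 = 4507.
Overall proportion = Σ (Nₕ/N)·p̂ₕ.
Σ Nₕp̂ₕ = 253 + 448.56 + 65.04 = 766.6.
766.6 / 4507 = 0.17009... → 0.170.

0.170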